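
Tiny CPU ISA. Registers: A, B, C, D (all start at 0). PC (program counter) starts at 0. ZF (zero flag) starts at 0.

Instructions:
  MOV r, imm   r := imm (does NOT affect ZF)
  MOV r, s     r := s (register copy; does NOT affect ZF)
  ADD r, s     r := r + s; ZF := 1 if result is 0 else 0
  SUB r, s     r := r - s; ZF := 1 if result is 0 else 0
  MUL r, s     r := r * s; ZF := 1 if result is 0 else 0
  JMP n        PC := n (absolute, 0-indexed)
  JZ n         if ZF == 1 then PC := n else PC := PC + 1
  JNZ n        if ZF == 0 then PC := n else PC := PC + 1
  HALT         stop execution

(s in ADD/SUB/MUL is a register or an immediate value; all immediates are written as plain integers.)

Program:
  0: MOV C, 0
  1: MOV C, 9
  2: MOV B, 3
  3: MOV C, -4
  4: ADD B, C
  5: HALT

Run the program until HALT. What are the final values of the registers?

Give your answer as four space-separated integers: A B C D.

Step 1: PC=0 exec 'MOV C, 0'. After: A=0 B=0 C=0 D=0 ZF=0 PC=1
Step 2: PC=1 exec 'MOV C, 9'. After: A=0 B=0 C=9 D=0 ZF=0 PC=2
Step 3: PC=2 exec 'MOV B, 3'. After: A=0 B=3 C=9 D=0 ZF=0 PC=3
Step 4: PC=3 exec 'MOV C, -4'. After: A=0 B=3 C=-4 D=0 ZF=0 PC=4
Step 5: PC=4 exec 'ADD B, C'. After: A=0 B=-1 C=-4 D=0 ZF=0 PC=5
Step 6: PC=5 exec 'HALT'. After: A=0 B=-1 C=-4 D=0 ZF=0 PC=5 HALTED

Answer: 0 -1 -4 0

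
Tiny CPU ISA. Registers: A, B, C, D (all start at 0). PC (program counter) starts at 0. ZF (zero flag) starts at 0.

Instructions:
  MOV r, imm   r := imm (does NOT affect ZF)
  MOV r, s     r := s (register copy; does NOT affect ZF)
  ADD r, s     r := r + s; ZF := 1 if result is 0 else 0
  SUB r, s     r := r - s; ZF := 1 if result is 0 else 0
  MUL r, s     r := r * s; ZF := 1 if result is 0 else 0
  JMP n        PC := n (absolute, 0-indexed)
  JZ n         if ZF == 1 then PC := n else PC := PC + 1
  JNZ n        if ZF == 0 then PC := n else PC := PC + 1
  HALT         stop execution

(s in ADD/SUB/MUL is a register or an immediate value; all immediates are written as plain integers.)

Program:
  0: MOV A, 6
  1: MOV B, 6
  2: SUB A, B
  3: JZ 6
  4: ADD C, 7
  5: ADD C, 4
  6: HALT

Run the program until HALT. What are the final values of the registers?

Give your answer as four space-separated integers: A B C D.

Answer: 0 6 0 0

Derivation:
Step 1: PC=0 exec 'MOV A, 6'. After: A=6 B=0 C=0 D=0 ZF=0 PC=1
Step 2: PC=1 exec 'MOV B, 6'. After: A=6 B=6 C=0 D=0 ZF=0 PC=2
Step 3: PC=2 exec 'SUB A, B'. After: A=0 B=6 C=0 D=0 ZF=1 PC=3
Step 4: PC=3 exec 'JZ 6'. After: A=0 B=6 C=0 D=0 ZF=1 PC=6
Step 5: PC=6 exec 'HALT'. After: A=0 B=6 C=0 D=0 ZF=1 PC=6 HALTED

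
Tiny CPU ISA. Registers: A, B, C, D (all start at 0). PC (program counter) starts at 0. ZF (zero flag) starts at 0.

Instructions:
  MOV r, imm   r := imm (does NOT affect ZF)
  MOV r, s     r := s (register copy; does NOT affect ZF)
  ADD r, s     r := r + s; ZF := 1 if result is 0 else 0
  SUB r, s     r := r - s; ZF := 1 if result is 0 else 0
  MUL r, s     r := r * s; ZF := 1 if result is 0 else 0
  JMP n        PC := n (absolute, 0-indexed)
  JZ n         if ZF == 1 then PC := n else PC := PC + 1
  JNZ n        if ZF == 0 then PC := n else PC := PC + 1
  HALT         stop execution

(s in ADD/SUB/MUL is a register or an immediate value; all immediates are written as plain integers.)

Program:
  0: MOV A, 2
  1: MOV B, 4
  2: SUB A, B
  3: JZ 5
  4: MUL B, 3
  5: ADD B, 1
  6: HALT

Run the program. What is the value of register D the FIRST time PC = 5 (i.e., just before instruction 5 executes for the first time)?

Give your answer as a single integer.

Step 1: PC=0 exec 'MOV A, 2'. After: A=2 B=0 C=0 D=0 ZF=0 PC=1
Step 2: PC=1 exec 'MOV B, 4'. After: A=2 B=4 C=0 D=0 ZF=0 PC=2
Step 3: PC=2 exec 'SUB A, B'. After: A=-2 B=4 C=0 D=0 ZF=0 PC=3
Step 4: PC=3 exec 'JZ 5'. After: A=-2 B=4 C=0 D=0 ZF=0 PC=4
Step 5: PC=4 exec 'MUL B, 3'. After: A=-2 B=12 C=0 D=0 ZF=0 PC=5
First time PC=5: D=0

0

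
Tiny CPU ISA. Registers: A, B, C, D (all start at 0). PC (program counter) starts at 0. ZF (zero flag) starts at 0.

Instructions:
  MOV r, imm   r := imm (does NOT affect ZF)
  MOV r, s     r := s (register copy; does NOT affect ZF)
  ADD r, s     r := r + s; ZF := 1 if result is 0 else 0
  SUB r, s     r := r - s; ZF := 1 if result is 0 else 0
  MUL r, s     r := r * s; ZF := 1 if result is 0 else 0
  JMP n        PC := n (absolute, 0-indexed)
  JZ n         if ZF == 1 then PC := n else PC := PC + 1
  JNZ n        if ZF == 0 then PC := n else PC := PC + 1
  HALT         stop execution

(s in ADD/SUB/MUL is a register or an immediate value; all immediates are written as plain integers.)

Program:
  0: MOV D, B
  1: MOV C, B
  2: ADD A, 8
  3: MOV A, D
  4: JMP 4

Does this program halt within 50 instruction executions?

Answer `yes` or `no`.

Answer: no

Derivation:
Step 1: PC=0 exec 'MOV D, B'. After: A=0 B=0 C=0 D=0 ZF=0 PC=1
Step 2: PC=1 exec 'MOV C, B'. After: A=0 B=0 C=0 D=0 ZF=0 PC=2
Step 3: PC=2 exec 'ADD A, 8'. After: A=8 B=0 C=0 D=0 ZF=0 PC=3
Step 4: PC=3 exec 'MOV A, D'. After: A=0 B=0 C=0 D=0 ZF=0 PC=4
Step 5: PC=4 exec 'JMP 4'. After: A=0 B=0 C=0 D=0 ZF=0 PC=4
State after step 5 equals state after step 4: the program is in a cycle of length 1 and will never halt.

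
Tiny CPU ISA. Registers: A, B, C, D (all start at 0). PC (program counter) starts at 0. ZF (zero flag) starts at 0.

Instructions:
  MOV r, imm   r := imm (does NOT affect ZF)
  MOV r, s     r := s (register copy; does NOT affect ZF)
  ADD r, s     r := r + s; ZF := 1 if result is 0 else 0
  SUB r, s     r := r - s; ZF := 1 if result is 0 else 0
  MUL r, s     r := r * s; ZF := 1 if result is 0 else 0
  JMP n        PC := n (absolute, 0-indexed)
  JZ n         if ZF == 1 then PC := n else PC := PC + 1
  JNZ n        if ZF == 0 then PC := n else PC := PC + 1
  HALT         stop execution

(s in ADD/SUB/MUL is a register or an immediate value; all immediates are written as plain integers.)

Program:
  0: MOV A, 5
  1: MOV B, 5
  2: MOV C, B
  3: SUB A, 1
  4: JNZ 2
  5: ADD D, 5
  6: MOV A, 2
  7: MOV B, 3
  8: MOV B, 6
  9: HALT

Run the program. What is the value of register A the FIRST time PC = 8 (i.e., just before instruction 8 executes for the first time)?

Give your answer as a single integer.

Step 1: PC=0 exec 'MOV A, 5'. After: A=5 B=0 C=0 D=0 ZF=0 PC=1
Step 2: PC=1 exec 'MOV B, 5'. After: A=5 B=5 C=0 D=0 ZF=0 PC=2
Step 3: PC=2 exec 'MOV C, B'. After: A=5 B=5 C=5 D=0 ZF=0 PC=3
Step 4: PC=3 exec 'SUB A, 1'. After: A=4 B=5 C=5 D=0 ZF=0 PC=4
Step 5: PC=4 exec 'JNZ 2'. After: A=4 B=5 C=5 D=0 ZF=0 PC=2
Step 6: PC=2 exec 'MOV C, B'. After: A=4 B=5 C=5 D=0 ZF=0 PC=3
Step 7: PC=3 exec 'SUB A, 1'. After: A=3 B=5 C=5 D=0 ZF=0 PC=4
Step 8: PC=4 exec 'JNZ 2'. After: A=3 B=5 C=5 D=0 ZF=0 PC=2
Step 9: PC=2 exec 'MOV C, B'. After: A=3 B=5 C=5 D=0 ZF=0 PC=3
Step 10: PC=3 exec 'SUB A, 1'. After: A=2 B=5 C=5 D=0 ZF=0 PC=4
Step 11: PC=4 exec 'JNZ 2'. After: A=2 B=5 C=5 D=0 ZF=0 PC=2
Step 12: PC=2 exec 'MOV C, B'. After: A=2 B=5 C=5 D=0 ZF=0 PC=3
Step 13: PC=3 exec 'SUB A, 1'. After: A=1 B=5 C=5 D=0 ZF=0 PC=4
Step 14: PC=4 exec 'JNZ 2'. After: A=1 B=5 C=5 D=0 ZF=0 PC=2
Step 15: PC=2 exec 'MOV C, B'. After: A=1 B=5 C=5 D=0 ZF=0 PC=3
Step 16: PC=3 exec 'SUB A, 1'. After: A=0 B=5 C=5 D=0 ZF=1 PC=4
Step 17: PC=4 exec 'JNZ 2'. After: A=0 B=5 C=5 D=0 ZF=1 PC=5
Step 18: PC=5 exec 'ADD D, 5'. After: A=0 B=5 C=5 D=5 ZF=0 PC=6
Step 19: PC=6 exec 'MOV A, 2'. After: A=2 B=5 C=5 D=5 ZF=0 PC=7
Step 20: PC=7 exec 'MOV B, 3'. After: A=2 B=3 C=5 D=5 ZF=0 PC=8
First time PC=8: A=2

2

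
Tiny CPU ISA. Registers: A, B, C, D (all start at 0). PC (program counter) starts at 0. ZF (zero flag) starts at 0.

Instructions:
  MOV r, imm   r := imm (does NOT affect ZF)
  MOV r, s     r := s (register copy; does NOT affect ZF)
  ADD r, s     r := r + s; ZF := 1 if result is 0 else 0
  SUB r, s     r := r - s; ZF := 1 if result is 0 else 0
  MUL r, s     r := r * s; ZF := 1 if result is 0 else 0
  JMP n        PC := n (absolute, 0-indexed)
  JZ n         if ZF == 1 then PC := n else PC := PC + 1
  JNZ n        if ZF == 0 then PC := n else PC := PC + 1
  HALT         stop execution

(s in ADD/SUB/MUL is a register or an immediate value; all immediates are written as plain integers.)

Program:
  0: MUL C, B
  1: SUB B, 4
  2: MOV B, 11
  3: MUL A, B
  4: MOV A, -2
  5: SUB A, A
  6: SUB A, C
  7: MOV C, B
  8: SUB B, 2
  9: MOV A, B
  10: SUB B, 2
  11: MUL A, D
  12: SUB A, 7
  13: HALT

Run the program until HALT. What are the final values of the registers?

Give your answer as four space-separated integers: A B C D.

Answer: -7 7 11 0

Derivation:
Step 1: PC=0 exec 'MUL C, B'. After: A=0 B=0 C=0 D=0 ZF=1 PC=1
Step 2: PC=1 exec 'SUB B, 4'. After: A=0 B=-4 C=0 D=0 ZF=0 PC=2
Step 3: PC=2 exec 'MOV B, 11'. After: A=0 B=11 C=0 D=0 ZF=0 PC=3
Step 4: PC=3 exec 'MUL A, B'. After: A=0 B=11 C=0 D=0 ZF=1 PC=4
Step 5: PC=4 exec 'MOV A, -2'. After: A=-2 B=11 C=0 D=0 ZF=1 PC=5
Step 6: PC=5 exec 'SUB A, A'. After: A=0 B=11 C=0 D=0 ZF=1 PC=6
Step 7: PC=6 exec 'SUB A, C'. After: A=0 B=11 C=0 D=0 ZF=1 PC=7
Step 8: PC=7 exec 'MOV C, B'. After: A=0 B=11 C=11 D=0 ZF=1 PC=8
Step 9: PC=8 exec 'SUB B, 2'. After: A=0 B=9 C=11 D=0 ZF=0 PC=9
Step 10: PC=9 exec 'MOV A, B'. After: A=9 B=9 C=11 D=0 ZF=0 PC=10
Step 11: PC=10 exec 'SUB B, 2'. After: A=9 B=7 C=11 D=0 ZF=0 PC=11
Step 12: PC=11 exec 'MUL A, D'. After: A=0 B=7 C=11 D=0 ZF=1 PC=12
Step 13: PC=12 exec 'SUB A, 7'. After: A=-7 B=7 C=11 D=0 ZF=0 PC=13
Step 14: PC=13 exec 'HALT'. After: A=-7 B=7 C=11 D=0 ZF=0 PC=13 HALTED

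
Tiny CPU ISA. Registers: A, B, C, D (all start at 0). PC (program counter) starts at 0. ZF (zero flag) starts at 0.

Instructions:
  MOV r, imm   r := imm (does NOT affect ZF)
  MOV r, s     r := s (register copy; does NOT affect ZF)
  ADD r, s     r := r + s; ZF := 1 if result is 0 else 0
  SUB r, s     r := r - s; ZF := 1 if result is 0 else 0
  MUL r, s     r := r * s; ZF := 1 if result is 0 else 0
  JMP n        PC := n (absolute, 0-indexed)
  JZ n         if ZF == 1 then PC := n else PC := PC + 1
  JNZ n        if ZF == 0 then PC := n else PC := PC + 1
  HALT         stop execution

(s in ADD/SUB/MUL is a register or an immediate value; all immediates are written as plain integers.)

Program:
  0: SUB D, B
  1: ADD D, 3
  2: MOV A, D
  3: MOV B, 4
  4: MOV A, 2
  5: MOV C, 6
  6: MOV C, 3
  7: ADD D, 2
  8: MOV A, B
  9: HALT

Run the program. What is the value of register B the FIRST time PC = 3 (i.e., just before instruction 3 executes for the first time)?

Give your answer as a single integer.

Step 1: PC=0 exec 'SUB D, B'. After: A=0 B=0 C=0 D=0 ZF=1 PC=1
Step 2: PC=1 exec 'ADD D, 3'. After: A=0 B=0 C=0 D=3 ZF=0 PC=2
Step 3: PC=2 exec 'MOV A, D'. After: A=3 B=0 C=0 D=3 ZF=0 PC=3
First time PC=3: B=0

0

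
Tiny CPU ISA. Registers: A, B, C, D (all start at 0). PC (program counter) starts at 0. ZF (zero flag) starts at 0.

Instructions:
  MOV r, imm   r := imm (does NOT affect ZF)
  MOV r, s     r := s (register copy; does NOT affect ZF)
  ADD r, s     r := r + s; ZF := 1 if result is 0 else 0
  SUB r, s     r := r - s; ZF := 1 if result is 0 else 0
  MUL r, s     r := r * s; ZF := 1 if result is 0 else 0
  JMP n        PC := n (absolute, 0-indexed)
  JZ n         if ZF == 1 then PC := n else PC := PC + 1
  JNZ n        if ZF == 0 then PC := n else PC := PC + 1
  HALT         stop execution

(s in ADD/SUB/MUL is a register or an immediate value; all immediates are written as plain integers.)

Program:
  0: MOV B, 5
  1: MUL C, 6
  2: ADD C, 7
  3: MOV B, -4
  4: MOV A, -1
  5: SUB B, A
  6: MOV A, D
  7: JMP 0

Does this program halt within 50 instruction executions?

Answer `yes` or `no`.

Answer: no

Derivation:
Step 1: PC=0 exec 'MOV B, 5'. After: A=0 B=5 C=0 D=0 ZF=0 PC=1
Step 2: PC=1 exec 'MUL C, 6'. After: A=0 B=5 C=0 D=0 ZF=1 PC=2
Step 3: PC=2 exec 'ADD C, 7'. After: A=0 B=5 C=7 D=0 ZF=0 PC=3
Step 4: PC=3 exec 'MOV B, -4'. After: A=0 B=-4 C=7 D=0 ZF=0 PC=4
Step 5: PC=4 exec 'MOV A, -1'. After: A=-1 B=-4 C=7 D=0 ZF=0 PC=5
Step 6: PC=5 exec 'SUB B, A'. After: A=-1 B=-3 C=7 D=0 ZF=0 PC=6
Step 7: PC=6 exec 'MOV A, D'. After: A=0 B=-3 C=7 D=0 ZF=0 PC=7
Step 8: PC=7 exec 'JMP 0'. After: A=0 B=-3 C=7 D=0 ZF=0 PC=0
Step 9: PC=0 exec 'MOV B, 5'. After: A=0 B=5 C=7 D=0 ZF=0 PC=1
Step 10: PC=1 exec 'MUL C, 6'. After: A=0 B=5 C=42 D=0 ZF=0 PC=2
Step 11: PC=2 exec 'ADD C, 7'. After: A=0 B=5 C=49 D=0 ZF=0 PC=3
Step 12: PC=3 exec 'MOV B, -4'. After: A=0 B=-4 C=49 D=0 ZF=0 PC=4
Step 13: PC=4 exec 'MOV A, -1'. After: A=-1 B=-4 C=49 D=0 ZF=0 PC=5
Step 14: PC=5 exec 'SUB B, A'. After: A=-1 B=-3 C=49 D=0 ZF=0 PC=6
Step 15: PC=6 exec 'MOV A, D'. After: A=0 B=-3 C=49 D=0 ZF=0 PC=7
After 50 steps: not halted. PC revisits the same instructions with no path to HALT; will never halt.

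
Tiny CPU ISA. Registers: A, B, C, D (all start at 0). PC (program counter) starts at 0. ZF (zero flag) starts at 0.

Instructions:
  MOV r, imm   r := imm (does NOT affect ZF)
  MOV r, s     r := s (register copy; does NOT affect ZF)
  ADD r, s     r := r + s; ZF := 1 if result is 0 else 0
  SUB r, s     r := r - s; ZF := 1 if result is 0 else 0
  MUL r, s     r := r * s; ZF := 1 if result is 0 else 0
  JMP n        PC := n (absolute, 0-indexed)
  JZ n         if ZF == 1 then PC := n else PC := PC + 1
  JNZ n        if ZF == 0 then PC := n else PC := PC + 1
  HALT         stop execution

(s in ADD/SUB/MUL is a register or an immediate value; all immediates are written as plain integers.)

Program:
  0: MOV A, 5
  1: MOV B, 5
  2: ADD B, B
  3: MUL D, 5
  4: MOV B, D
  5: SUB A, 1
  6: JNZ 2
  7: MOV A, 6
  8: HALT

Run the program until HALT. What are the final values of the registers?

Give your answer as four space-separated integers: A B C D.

Answer: 6 0 0 0

Derivation:
Step 1: PC=0 exec 'MOV A, 5'. After: A=5 B=0 C=0 D=0 ZF=0 PC=1
Step 2: PC=1 exec 'MOV B, 5'. After: A=5 B=5 C=0 D=0 ZF=0 PC=2
Step 3: PC=2 exec 'ADD B, B'. After: A=5 B=10 C=0 D=0 ZF=0 PC=3
Step 4: PC=3 exec 'MUL D, 5'. After: A=5 B=10 C=0 D=0 ZF=1 PC=4
Step 5: PC=4 exec 'MOV B, D'. After: A=5 B=0 C=0 D=0 ZF=1 PC=5
Step 6: PC=5 exec 'SUB A, 1'. After: A=4 B=0 C=0 D=0 ZF=0 PC=6
Step 7: PC=6 exec 'JNZ 2'. After: A=4 B=0 C=0 D=0 ZF=0 PC=2
Step 8: PC=2 exec 'ADD B, B'. After: A=4 B=0 C=0 D=0 ZF=1 PC=3
Step 9: PC=3 exec 'MUL D, 5'. After: A=4 B=0 C=0 D=0 ZF=1 PC=4
Step 10: PC=4 exec 'MOV B, D'. After: A=4 B=0 C=0 D=0 ZF=1 PC=5
Step 11: PC=5 exec 'SUB A, 1'. After: A=3 B=0 C=0 D=0 ZF=0 PC=6
Step 12: PC=6 exec 'JNZ 2'. After: A=3 B=0 C=0 D=0 ZF=0 PC=2
Step 13: PC=2 exec 'ADD B, B'. After: A=3 B=0 C=0 D=0 ZF=1 PC=3
Step 14: PC=3 exec 'MUL D, 5'. After: A=3 B=0 C=0 D=0 ZF=1 PC=4
Step 15: PC=4 exec 'MOV B, D'. After: A=3 B=0 C=0 D=0 ZF=1 PC=5
Step 16: PC=5 exec 'SUB A, 1'. After: A=2 B=0 C=0 D=0 ZF=0 PC=6
Step 17: PC=6 exec 'JNZ 2'. After: A=2 B=0 C=0 D=0 ZF=0 PC=2
Step 18: PC=2 exec 'ADD B, B'. After: A=2 B=0 C=0 D=0 ZF=1 PC=3
Step 19: PC=3 exec 'MUL D, 5'. After: A=2 B=0 C=0 D=0 ZF=1 PC=4
Step 20: PC=4 exec 'MOV B, D'. After: A=2 B=0 C=0 D=0 ZF=1 PC=5
Step 21: PC=5 exec 'SUB A, 1'. After: A=1 B=0 C=0 D=0 ZF=0 PC=6
Step 22: PC=6 exec 'JNZ 2'. After: A=1 B=0 C=0 D=0 ZF=0 PC=2
Step 23: PC=2 exec 'ADD B, B'. After: A=1 B=0 C=0 D=0 ZF=1 PC=3
Step 24: PC=3 exec 'MUL D, 5'. After: A=1 B=0 C=0 D=0 ZF=1 PC=4
Step 25: PC=4 exec 'MOV B, D'. After: A=1 B=0 C=0 D=0 ZF=1 PC=5
Step 26: PC=5 exec 'SUB A, 1'. After: A=0 B=0 C=0 D=0 ZF=1 PC=6
Step 27: PC=6 exec 'JNZ 2'. After: A=0 B=0 C=0 D=0 ZF=1 PC=7
Step 28: PC=7 exec 'MOV A, 6'. After: A=6 B=0 C=0 D=0 ZF=1 PC=8
Step 29: PC=8 exec 'HALT'. After: A=6 B=0 C=0 D=0 ZF=1 PC=8 HALTED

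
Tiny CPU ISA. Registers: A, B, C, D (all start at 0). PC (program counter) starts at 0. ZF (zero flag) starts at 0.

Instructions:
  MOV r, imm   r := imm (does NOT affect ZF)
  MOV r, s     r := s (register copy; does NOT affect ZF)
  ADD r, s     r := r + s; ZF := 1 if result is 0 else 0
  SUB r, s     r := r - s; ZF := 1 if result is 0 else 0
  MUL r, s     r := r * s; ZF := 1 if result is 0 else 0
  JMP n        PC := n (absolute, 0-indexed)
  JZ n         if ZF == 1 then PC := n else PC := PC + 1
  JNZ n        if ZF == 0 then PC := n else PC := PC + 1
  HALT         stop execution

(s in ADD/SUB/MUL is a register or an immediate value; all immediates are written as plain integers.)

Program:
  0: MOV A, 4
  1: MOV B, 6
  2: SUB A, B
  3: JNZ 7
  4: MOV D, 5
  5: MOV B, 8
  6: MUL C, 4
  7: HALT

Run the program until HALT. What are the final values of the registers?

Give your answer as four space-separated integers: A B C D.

Step 1: PC=0 exec 'MOV A, 4'. After: A=4 B=0 C=0 D=0 ZF=0 PC=1
Step 2: PC=1 exec 'MOV B, 6'. After: A=4 B=6 C=0 D=0 ZF=0 PC=2
Step 3: PC=2 exec 'SUB A, B'. After: A=-2 B=6 C=0 D=0 ZF=0 PC=3
Step 4: PC=3 exec 'JNZ 7'. After: A=-2 B=6 C=0 D=0 ZF=0 PC=7
Step 5: PC=7 exec 'HALT'. After: A=-2 B=6 C=0 D=0 ZF=0 PC=7 HALTED

Answer: -2 6 0 0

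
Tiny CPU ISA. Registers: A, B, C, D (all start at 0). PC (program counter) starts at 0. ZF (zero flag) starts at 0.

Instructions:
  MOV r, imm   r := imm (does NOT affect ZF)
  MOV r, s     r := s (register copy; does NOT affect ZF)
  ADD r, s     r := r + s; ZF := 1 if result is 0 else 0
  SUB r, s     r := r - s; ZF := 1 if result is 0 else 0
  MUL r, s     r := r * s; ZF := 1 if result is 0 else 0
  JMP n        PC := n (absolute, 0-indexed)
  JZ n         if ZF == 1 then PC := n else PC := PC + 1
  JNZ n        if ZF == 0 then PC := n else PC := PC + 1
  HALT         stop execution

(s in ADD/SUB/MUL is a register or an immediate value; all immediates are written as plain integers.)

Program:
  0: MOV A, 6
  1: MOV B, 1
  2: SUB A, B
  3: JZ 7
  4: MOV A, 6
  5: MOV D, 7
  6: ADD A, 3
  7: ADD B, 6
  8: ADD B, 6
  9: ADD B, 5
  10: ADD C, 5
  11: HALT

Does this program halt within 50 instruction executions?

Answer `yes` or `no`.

Answer: yes

Derivation:
Step 1: PC=0 exec 'MOV A, 6'. After: A=6 B=0 C=0 D=0 ZF=0 PC=1
Step 2: PC=1 exec 'MOV B, 1'. After: A=6 B=1 C=0 D=0 ZF=0 PC=2
Step 3: PC=2 exec 'SUB A, B'. After: A=5 B=1 C=0 D=0 ZF=0 PC=3
Step 4: PC=3 exec 'JZ 7'. After: A=5 B=1 C=0 D=0 ZF=0 PC=4
Step 5: PC=4 exec 'MOV A, 6'. After: A=6 B=1 C=0 D=0 ZF=0 PC=5
Step 6: PC=5 exec 'MOV D, 7'. After: A=6 B=1 C=0 D=7 ZF=0 PC=6
Step 7: PC=6 exec 'ADD A, 3'. After: A=9 B=1 C=0 D=7 ZF=0 PC=7
Step 8: PC=7 exec 'ADD B, 6'. After: A=9 B=7 C=0 D=7 ZF=0 PC=8
Step 9: PC=8 exec 'ADD B, 6'. After: A=9 B=13 C=0 D=7 ZF=0 PC=9
Step 10: PC=9 exec 'ADD B, 5'. After: A=9 B=18 C=0 D=7 ZF=0 PC=10
Step 11: PC=10 exec 'ADD C, 5'. After: A=9 B=18 C=5 D=7 ZF=0 PC=11
Step 12: PC=11 exec 'HALT'. After: A=9 B=18 C=5 D=7 ZF=0 PC=11 HALTED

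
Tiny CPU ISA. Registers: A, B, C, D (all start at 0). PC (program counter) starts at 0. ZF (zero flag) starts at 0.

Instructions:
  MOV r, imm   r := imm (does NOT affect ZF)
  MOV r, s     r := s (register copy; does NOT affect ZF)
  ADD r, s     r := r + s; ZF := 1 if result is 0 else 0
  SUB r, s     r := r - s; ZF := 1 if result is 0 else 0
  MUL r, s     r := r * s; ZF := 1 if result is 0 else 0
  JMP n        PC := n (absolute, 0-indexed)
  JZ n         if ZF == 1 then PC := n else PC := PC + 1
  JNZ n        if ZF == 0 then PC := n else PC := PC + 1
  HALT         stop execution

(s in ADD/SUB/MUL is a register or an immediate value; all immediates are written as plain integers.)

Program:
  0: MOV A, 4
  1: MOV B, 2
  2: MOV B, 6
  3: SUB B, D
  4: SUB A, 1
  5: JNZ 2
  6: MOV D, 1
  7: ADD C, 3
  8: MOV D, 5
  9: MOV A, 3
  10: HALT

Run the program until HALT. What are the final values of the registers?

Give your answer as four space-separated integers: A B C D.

Answer: 3 6 3 5

Derivation:
Step 1: PC=0 exec 'MOV A, 4'. After: A=4 B=0 C=0 D=0 ZF=0 PC=1
Step 2: PC=1 exec 'MOV B, 2'. After: A=4 B=2 C=0 D=0 ZF=0 PC=2
Step 3: PC=2 exec 'MOV B, 6'. After: A=4 B=6 C=0 D=0 ZF=0 PC=3
Step 4: PC=3 exec 'SUB B, D'. After: A=4 B=6 C=0 D=0 ZF=0 PC=4
Step 5: PC=4 exec 'SUB A, 1'. After: A=3 B=6 C=0 D=0 ZF=0 PC=5
Step 6: PC=5 exec 'JNZ 2'. After: A=3 B=6 C=0 D=0 ZF=0 PC=2
Step 7: PC=2 exec 'MOV B, 6'. After: A=3 B=6 C=0 D=0 ZF=0 PC=3
Step 8: PC=3 exec 'SUB B, D'. After: A=3 B=6 C=0 D=0 ZF=0 PC=4
Step 9: PC=4 exec 'SUB A, 1'. After: A=2 B=6 C=0 D=0 ZF=0 PC=5
Step 10: PC=5 exec 'JNZ 2'. After: A=2 B=6 C=0 D=0 ZF=0 PC=2
Step 11: PC=2 exec 'MOV B, 6'. After: A=2 B=6 C=0 D=0 ZF=0 PC=3
Step 12: PC=3 exec 'SUB B, D'. After: A=2 B=6 C=0 D=0 ZF=0 PC=4
Step 13: PC=4 exec 'SUB A, 1'. After: A=1 B=6 C=0 D=0 ZF=0 PC=5
Step 14: PC=5 exec 'JNZ 2'. After: A=1 B=6 C=0 D=0 ZF=0 PC=2
Step 15: PC=2 exec 'MOV B, 6'. After: A=1 B=6 C=0 D=0 ZF=0 PC=3
Step 16: PC=3 exec 'SUB B, D'. After: A=1 B=6 C=0 D=0 ZF=0 PC=4
Step 17: PC=4 exec 'SUB A, 1'. After: A=0 B=6 C=0 D=0 ZF=1 PC=5
Step 18: PC=5 exec 'JNZ 2'. After: A=0 B=6 C=0 D=0 ZF=1 PC=6
Step 19: PC=6 exec 'MOV D, 1'. After: A=0 B=6 C=0 D=1 ZF=1 PC=7
Step 20: PC=7 exec 'ADD C, 3'. After: A=0 B=6 C=3 D=1 ZF=0 PC=8
Step 21: PC=8 exec 'MOV D, 5'. After: A=0 B=6 C=3 D=5 ZF=0 PC=9
Step 22: PC=9 exec 'MOV A, 3'. After: A=3 B=6 C=3 D=5 ZF=0 PC=10
Step 23: PC=10 exec 'HALT'. After: A=3 B=6 C=3 D=5 ZF=0 PC=10 HALTED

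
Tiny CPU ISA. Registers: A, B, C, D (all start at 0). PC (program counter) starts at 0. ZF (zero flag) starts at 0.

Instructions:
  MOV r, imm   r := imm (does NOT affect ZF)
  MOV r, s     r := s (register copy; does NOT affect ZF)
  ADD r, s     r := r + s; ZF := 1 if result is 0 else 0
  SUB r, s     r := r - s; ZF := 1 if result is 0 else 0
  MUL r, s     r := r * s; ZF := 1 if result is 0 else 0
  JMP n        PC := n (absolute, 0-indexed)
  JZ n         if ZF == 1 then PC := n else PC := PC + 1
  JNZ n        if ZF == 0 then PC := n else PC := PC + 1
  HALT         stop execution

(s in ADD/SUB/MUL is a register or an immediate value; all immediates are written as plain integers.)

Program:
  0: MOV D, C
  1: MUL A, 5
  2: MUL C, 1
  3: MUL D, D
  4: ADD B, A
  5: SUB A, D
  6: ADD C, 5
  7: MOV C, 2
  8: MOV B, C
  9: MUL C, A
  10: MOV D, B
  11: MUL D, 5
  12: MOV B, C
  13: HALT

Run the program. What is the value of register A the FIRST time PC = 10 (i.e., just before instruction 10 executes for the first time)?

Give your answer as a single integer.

Step 1: PC=0 exec 'MOV D, C'. After: A=0 B=0 C=0 D=0 ZF=0 PC=1
Step 2: PC=1 exec 'MUL A, 5'. After: A=0 B=0 C=0 D=0 ZF=1 PC=2
Step 3: PC=2 exec 'MUL C, 1'. After: A=0 B=0 C=0 D=0 ZF=1 PC=3
Step 4: PC=3 exec 'MUL D, D'. After: A=0 B=0 C=0 D=0 ZF=1 PC=4
Step 5: PC=4 exec 'ADD B, A'. After: A=0 B=0 C=0 D=0 ZF=1 PC=5
Step 6: PC=5 exec 'SUB A, D'. After: A=0 B=0 C=0 D=0 ZF=1 PC=6
Step 7: PC=6 exec 'ADD C, 5'. After: A=0 B=0 C=5 D=0 ZF=0 PC=7
Step 8: PC=7 exec 'MOV C, 2'. After: A=0 B=0 C=2 D=0 ZF=0 PC=8
Step 9: PC=8 exec 'MOV B, C'. After: A=0 B=2 C=2 D=0 ZF=0 PC=9
Step 10: PC=9 exec 'MUL C, A'. After: A=0 B=2 C=0 D=0 ZF=1 PC=10
First time PC=10: A=0

0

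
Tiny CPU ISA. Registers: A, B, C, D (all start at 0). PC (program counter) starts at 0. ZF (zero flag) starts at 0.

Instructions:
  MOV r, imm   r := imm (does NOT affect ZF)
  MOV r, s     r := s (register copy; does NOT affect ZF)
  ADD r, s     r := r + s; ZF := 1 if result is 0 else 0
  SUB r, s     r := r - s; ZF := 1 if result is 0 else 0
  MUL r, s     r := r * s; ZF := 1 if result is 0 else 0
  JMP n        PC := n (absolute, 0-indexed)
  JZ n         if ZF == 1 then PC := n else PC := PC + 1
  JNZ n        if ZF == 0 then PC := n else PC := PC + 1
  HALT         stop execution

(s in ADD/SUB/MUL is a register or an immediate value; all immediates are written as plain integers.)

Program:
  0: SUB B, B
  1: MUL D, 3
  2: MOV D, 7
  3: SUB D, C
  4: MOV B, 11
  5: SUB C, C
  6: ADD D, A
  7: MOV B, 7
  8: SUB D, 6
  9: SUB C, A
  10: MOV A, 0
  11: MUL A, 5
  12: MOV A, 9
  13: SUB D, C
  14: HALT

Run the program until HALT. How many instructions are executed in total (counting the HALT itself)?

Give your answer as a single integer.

Answer: 15

Derivation:
Step 1: PC=0 exec 'SUB B, B'. After: A=0 B=0 C=0 D=0 ZF=1 PC=1
Step 2: PC=1 exec 'MUL D, 3'. After: A=0 B=0 C=0 D=0 ZF=1 PC=2
Step 3: PC=2 exec 'MOV D, 7'. After: A=0 B=0 C=0 D=7 ZF=1 PC=3
Step 4: PC=3 exec 'SUB D, C'. After: A=0 B=0 C=0 D=7 ZF=0 PC=4
Step 5: PC=4 exec 'MOV B, 11'. After: A=0 B=11 C=0 D=7 ZF=0 PC=5
Step 6: PC=5 exec 'SUB C, C'. After: A=0 B=11 C=0 D=7 ZF=1 PC=6
Step 7: PC=6 exec 'ADD D, A'. After: A=0 B=11 C=0 D=7 ZF=0 PC=7
Step 8: PC=7 exec 'MOV B, 7'. After: A=0 B=7 C=0 D=7 ZF=0 PC=8
Step 9: PC=8 exec 'SUB D, 6'. After: A=0 B=7 C=0 D=1 ZF=0 PC=9
Step 10: PC=9 exec 'SUB C, A'. After: A=0 B=7 C=0 D=1 ZF=1 PC=10
Step 11: PC=10 exec 'MOV A, 0'. After: A=0 B=7 C=0 D=1 ZF=1 PC=11
Step 12: PC=11 exec 'MUL A, 5'. After: A=0 B=7 C=0 D=1 ZF=1 PC=12
Step 13: PC=12 exec 'MOV A, 9'. After: A=9 B=7 C=0 D=1 ZF=1 PC=13
Step 14: PC=13 exec 'SUB D, C'. After: A=9 B=7 C=0 D=1 ZF=0 PC=14
Step 15: PC=14 exec 'HALT'. After: A=9 B=7 C=0 D=1 ZF=0 PC=14 HALTED
Total instructions executed: 15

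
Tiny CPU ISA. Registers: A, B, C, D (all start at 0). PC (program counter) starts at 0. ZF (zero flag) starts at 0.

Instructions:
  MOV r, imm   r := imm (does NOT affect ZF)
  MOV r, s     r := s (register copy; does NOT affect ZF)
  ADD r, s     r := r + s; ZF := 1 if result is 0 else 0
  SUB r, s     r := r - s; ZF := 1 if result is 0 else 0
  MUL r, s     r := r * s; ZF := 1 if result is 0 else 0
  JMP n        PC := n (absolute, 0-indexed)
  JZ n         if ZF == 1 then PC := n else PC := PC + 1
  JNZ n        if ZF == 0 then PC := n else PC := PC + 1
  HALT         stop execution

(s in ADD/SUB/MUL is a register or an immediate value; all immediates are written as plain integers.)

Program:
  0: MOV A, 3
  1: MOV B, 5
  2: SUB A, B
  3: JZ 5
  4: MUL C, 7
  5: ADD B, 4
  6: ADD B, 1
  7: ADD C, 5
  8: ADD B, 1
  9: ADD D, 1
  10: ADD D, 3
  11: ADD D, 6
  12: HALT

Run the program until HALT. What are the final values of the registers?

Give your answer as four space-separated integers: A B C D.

Step 1: PC=0 exec 'MOV A, 3'. After: A=3 B=0 C=0 D=0 ZF=0 PC=1
Step 2: PC=1 exec 'MOV B, 5'. After: A=3 B=5 C=0 D=0 ZF=0 PC=2
Step 3: PC=2 exec 'SUB A, B'. After: A=-2 B=5 C=0 D=0 ZF=0 PC=3
Step 4: PC=3 exec 'JZ 5'. After: A=-2 B=5 C=0 D=0 ZF=0 PC=4
Step 5: PC=4 exec 'MUL C, 7'. After: A=-2 B=5 C=0 D=0 ZF=1 PC=5
Step 6: PC=5 exec 'ADD B, 4'. After: A=-2 B=9 C=0 D=0 ZF=0 PC=6
Step 7: PC=6 exec 'ADD B, 1'. After: A=-2 B=10 C=0 D=0 ZF=0 PC=7
Step 8: PC=7 exec 'ADD C, 5'. After: A=-2 B=10 C=5 D=0 ZF=0 PC=8
Step 9: PC=8 exec 'ADD B, 1'. After: A=-2 B=11 C=5 D=0 ZF=0 PC=9
Step 10: PC=9 exec 'ADD D, 1'. After: A=-2 B=11 C=5 D=1 ZF=0 PC=10
Step 11: PC=10 exec 'ADD D, 3'. After: A=-2 B=11 C=5 D=4 ZF=0 PC=11
Step 12: PC=11 exec 'ADD D, 6'. After: A=-2 B=11 C=5 D=10 ZF=0 PC=12
Step 13: PC=12 exec 'HALT'. After: A=-2 B=11 C=5 D=10 ZF=0 PC=12 HALTED

Answer: -2 11 5 10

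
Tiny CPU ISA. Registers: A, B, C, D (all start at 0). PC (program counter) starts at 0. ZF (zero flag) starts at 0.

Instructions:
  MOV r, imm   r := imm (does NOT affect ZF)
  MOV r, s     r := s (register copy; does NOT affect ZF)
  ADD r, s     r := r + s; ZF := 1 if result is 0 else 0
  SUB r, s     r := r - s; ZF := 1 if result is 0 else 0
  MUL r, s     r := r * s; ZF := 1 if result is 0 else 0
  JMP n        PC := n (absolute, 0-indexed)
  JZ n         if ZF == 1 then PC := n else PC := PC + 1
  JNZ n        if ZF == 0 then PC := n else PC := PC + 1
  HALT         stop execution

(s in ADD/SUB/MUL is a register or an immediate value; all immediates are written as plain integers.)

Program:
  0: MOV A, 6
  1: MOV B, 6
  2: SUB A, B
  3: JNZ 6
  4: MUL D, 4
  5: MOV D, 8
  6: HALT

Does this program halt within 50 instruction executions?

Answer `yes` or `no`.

Answer: yes

Derivation:
Step 1: PC=0 exec 'MOV A, 6'. After: A=6 B=0 C=0 D=0 ZF=0 PC=1
Step 2: PC=1 exec 'MOV B, 6'. After: A=6 B=6 C=0 D=0 ZF=0 PC=2
Step 3: PC=2 exec 'SUB A, B'. After: A=0 B=6 C=0 D=0 ZF=1 PC=3
Step 4: PC=3 exec 'JNZ 6'. After: A=0 B=6 C=0 D=0 ZF=1 PC=4
Step 5: PC=4 exec 'MUL D, 4'. After: A=0 B=6 C=0 D=0 ZF=1 PC=5
Step 6: PC=5 exec 'MOV D, 8'. After: A=0 B=6 C=0 D=8 ZF=1 PC=6
Step 7: PC=6 exec 'HALT'. After: A=0 B=6 C=0 D=8 ZF=1 PC=6 HALTED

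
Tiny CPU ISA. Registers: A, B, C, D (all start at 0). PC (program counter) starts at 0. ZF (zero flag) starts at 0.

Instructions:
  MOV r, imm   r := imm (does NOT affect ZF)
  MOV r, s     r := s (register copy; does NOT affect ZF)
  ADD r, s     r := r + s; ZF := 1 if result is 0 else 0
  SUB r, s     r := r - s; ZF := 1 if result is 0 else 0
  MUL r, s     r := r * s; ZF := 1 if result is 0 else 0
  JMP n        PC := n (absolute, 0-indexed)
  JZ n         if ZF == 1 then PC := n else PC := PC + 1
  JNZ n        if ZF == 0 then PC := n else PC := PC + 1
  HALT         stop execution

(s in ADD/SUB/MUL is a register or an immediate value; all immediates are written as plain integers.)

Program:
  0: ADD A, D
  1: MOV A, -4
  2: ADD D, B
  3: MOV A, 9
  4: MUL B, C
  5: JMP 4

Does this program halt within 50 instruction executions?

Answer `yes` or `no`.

Answer: no

Derivation:
Step 1: PC=0 exec 'ADD A, D'. After: A=0 B=0 C=0 D=0 ZF=1 PC=1
Step 2: PC=1 exec 'MOV A, -4'. After: A=-4 B=0 C=0 D=0 ZF=1 PC=2
Step 3: PC=2 exec 'ADD D, B'. After: A=-4 B=0 C=0 D=0 ZF=1 PC=3
Step 4: PC=3 exec 'MOV A, 9'. After: A=9 B=0 C=0 D=0 ZF=1 PC=4
Step 5: PC=4 exec 'MUL B, C'. After: A=9 B=0 C=0 D=0 ZF=1 PC=5
Step 6: PC=5 exec 'JMP 4'. After: A=9 B=0 C=0 D=0 ZF=1 PC=4
State after step 6 equals state after step 4: the program is in a cycle of length 2 and will never halt.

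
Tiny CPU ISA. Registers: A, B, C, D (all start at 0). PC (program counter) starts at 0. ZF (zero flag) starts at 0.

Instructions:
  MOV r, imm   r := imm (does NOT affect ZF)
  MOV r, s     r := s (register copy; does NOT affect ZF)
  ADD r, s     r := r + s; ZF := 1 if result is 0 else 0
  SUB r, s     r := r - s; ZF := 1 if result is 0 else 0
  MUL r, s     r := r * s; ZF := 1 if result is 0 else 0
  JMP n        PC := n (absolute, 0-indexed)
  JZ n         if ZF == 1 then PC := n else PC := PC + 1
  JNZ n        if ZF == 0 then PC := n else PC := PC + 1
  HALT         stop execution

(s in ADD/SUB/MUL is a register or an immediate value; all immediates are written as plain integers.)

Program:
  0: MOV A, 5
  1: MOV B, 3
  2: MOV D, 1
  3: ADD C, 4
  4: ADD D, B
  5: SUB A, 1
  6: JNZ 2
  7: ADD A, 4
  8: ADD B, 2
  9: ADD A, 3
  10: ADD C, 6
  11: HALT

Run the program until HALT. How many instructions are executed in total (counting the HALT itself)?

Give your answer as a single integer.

Answer: 32

Derivation:
Step 1: PC=0 exec 'MOV A, 5'. After: A=5 B=0 C=0 D=0 ZF=0 PC=1
Step 2: PC=1 exec 'MOV B, 3'. After: A=5 B=3 C=0 D=0 ZF=0 PC=2
Step 3: PC=2 exec 'MOV D, 1'. After: A=5 B=3 C=0 D=1 ZF=0 PC=3
Step 4: PC=3 exec 'ADD C, 4'. After: A=5 B=3 C=4 D=1 ZF=0 PC=4
Step 5: PC=4 exec 'ADD D, B'. After: A=5 B=3 C=4 D=4 ZF=0 PC=5
Step 6: PC=5 exec 'SUB A, 1'. After: A=4 B=3 C=4 D=4 ZF=0 PC=6
Step 7: PC=6 exec 'JNZ 2'. After: A=4 B=3 C=4 D=4 ZF=0 PC=2
Step 8: PC=2 exec 'MOV D, 1'. After: A=4 B=3 C=4 D=1 ZF=0 PC=3
Step 9: PC=3 exec 'ADD C, 4'. After: A=4 B=3 C=8 D=1 ZF=0 PC=4
Step 10: PC=4 exec 'ADD D, B'. After: A=4 B=3 C=8 D=4 ZF=0 PC=5
Step 11: PC=5 exec 'SUB A, 1'. After: A=3 B=3 C=8 D=4 ZF=0 PC=6
Step 12: PC=6 exec 'JNZ 2'. After: A=3 B=3 C=8 D=4 ZF=0 PC=2
Step 13: PC=2 exec 'MOV D, 1'. After: A=3 B=3 C=8 D=1 ZF=0 PC=3
Step 14: PC=3 exec 'ADD C, 4'. After: A=3 B=3 C=12 D=1 ZF=0 PC=4
Step 15: PC=4 exec 'ADD D, B'. After: A=3 B=3 C=12 D=4 ZF=0 PC=5
Step 16: PC=5 exec 'SUB A, 1'. After: A=2 B=3 C=12 D=4 ZF=0 PC=6
Step 17: PC=6 exec 'JNZ 2'. After: A=2 B=3 C=12 D=4 ZF=0 PC=2
Step 18: PC=2 exec 'MOV D, 1'. After: A=2 B=3 C=12 D=1 ZF=0 PC=3
Step 19: PC=3 exec 'ADD C, 4'. After: A=2 B=3 C=16 D=1 ZF=0 PC=4
Step 20: PC=4 exec 'ADD D, B'. After: A=2 B=3 C=16 D=4 ZF=0 PC=5
Step 21: PC=5 exec 'SUB A, 1'. After: A=1 B=3 C=16 D=4 ZF=0 PC=6
Step 22: PC=6 exec 'JNZ 2'. After: A=1 B=3 C=16 D=4 ZF=0 PC=2
Step 23: PC=2 exec 'MOV D, 1'. After: A=1 B=3 C=16 D=1 ZF=0 PC=3
Step 24: PC=3 exec 'ADD C, 4'. After: A=1 B=3 C=20 D=1 ZF=0 PC=4
Step 25: PC=4 exec 'ADD D, B'. After: A=1 B=3 C=20 D=4 ZF=0 PC=5
Step 26: PC=5 exec 'SUB A, 1'. After: A=0 B=3 C=20 D=4 ZF=1 PC=6
Step 27: PC=6 exec 'JNZ 2'. After: A=0 B=3 C=20 D=4 ZF=1 PC=7
Step 28: PC=7 exec 'ADD A, 4'. After: A=4 B=3 C=20 D=4 ZF=0 PC=8
Step 29: PC=8 exec 'ADD B, 2'. After: A=4 B=5 C=20 D=4 ZF=0 PC=9
Step 30: PC=9 exec 'ADD A, 3'. After: A=7 B=5 C=20 D=4 ZF=0 PC=10
Step 31: PC=10 exec 'ADD C, 6'. After: A=7 B=5 C=26 D=4 ZF=0 PC=11
Step 32: PC=11 exec 'HALT'. After: A=7 B=5 C=26 D=4 ZF=0 PC=11 HALTED
Total instructions executed: 32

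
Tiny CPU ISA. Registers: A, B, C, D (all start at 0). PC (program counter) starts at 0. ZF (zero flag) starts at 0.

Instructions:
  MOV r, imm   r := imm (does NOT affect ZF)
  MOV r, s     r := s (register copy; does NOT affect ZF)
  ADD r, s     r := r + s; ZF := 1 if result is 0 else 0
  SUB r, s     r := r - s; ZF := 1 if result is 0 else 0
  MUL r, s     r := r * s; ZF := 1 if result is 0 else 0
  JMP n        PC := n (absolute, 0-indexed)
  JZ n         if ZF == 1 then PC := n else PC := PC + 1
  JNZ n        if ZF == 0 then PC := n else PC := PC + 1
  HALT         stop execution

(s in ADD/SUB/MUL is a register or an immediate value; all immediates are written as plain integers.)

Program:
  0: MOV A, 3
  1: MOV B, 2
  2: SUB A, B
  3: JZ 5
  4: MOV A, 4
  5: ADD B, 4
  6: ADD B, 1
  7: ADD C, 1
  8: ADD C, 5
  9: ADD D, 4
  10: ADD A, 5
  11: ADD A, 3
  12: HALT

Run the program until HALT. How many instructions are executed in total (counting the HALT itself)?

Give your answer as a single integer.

Step 1: PC=0 exec 'MOV A, 3'. After: A=3 B=0 C=0 D=0 ZF=0 PC=1
Step 2: PC=1 exec 'MOV B, 2'. After: A=3 B=2 C=0 D=0 ZF=0 PC=2
Step 3: PC=2 exec 'SUB A, B'. After: A=1 B=2 C=0 D=0 ZF=0 PC=3
Step 4: PC=3 exec 'JZ 5'. After: A=1 B=2 C=0 D=0 ZF=0 PC=4
Step 5: PC=4 exec 'MOV A, 4'. After: A=4 B=2 C=0 D=0 ZF=0 PC=5
Step 6: PC=5 exec 'ADD B, 4'. After: A=4 B=6 C=0 D=0 ZF=0 PC=6
Step 7: PC=6 exec 'ADD B, 1'. After: A=4 B=7 C=0 D=0 ZF=0 PC=7
Step 8: PC=7 exec 'ADD C, 1'. After: A=4 B=7 C=1 D=0 ZF=0 PC=8
Step 9: PC=8 exec 'ADD C, 5'. After: A=4 B=7 C=6 D=0 ZF=0 PC=9
Step 10: PC=9 exec 'ADD D, 4'. After: A=4 B=7 C=6 D=4 ZF=0 PC=10
Step 11: PC=10 exec 'ADD A, 5'. After: A=9 B=7 C=6 D=4 ZF=0 PC=11
Step 12: PC=11 exec 'ADD A, 3'. After: A=12 B=7 C=6 D=4 ZF=0 PC=12
Step 13: PC=12 exec 'HALT'. After: A=12 B=7 C=6 D=4 ZF=0 PC=12 HALTED
Total instructions executed: 13

Answer: 13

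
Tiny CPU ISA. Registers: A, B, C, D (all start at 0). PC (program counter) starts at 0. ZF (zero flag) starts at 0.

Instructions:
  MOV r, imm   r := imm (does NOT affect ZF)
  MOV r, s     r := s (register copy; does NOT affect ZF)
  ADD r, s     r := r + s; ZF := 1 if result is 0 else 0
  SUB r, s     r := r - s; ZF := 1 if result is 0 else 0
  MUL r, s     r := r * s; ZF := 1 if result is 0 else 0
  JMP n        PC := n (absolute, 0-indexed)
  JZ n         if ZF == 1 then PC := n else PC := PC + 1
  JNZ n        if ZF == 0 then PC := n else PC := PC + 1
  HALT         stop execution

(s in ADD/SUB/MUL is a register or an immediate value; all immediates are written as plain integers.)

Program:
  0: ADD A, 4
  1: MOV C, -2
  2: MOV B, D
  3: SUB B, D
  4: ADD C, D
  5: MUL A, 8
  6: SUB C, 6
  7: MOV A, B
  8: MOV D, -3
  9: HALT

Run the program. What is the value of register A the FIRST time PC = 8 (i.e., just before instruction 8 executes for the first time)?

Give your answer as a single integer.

Step 1: PC=0 exec 'ADD A, 4'. After: A=4 B=0 C=0 D=0 ZF=0 PC=1
Step 2: PC=1 exec 'MOV C, -2'. After: A=4 B=0 C=-2 D=0 ZF=0 PC=2
Step 3: PC=2 exec 'MOV B, D'. After: A=4 B=0 C=-2 D=0 ZF=0 PC=3
Step 4: PC=3 exec 'SUB B, D'. After: A=4 B=0 C=-2 D=0 ZF=1 PC=4
Step 5: PC=4 exec 'ADD C, D'. After: A=4 B=0 C=-2 D=0 ZF=0 PC=5
Step 6: PC=5 exec 'MUL A, 8'. After: A=32 B=0 C=-2 D=0 ZF=0 PC=6
Step 7: PC=6 exec 'SUB C, 6'. After: A=32 B=0 C=-8 D=0 ZF=0 PC=7
Step 8: PC=7 exec 'MOV A, B'. After: A=0 B=0 C=-8 D=0 ZF=0 PC=8
First time PC=8: A=0

0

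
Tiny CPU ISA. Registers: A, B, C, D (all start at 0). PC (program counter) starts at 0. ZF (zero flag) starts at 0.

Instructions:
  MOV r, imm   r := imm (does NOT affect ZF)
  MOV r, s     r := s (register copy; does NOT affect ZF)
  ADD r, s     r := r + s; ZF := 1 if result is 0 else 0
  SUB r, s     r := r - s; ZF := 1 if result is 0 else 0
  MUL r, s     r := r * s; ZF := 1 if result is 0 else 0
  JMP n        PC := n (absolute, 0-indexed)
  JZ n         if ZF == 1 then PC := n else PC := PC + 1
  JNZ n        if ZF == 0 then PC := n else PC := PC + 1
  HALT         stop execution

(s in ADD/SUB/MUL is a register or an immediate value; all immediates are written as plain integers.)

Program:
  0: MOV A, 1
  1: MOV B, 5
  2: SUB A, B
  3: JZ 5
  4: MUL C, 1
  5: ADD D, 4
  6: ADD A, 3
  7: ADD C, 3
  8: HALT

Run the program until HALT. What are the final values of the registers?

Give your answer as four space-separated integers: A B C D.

Answer: -1 5 3 4

Derivation:
Step 1: PC=0 exec 'MOV A, 1'. After: A=1 B=0 C=0 D=0 ZF=0 PC=1
Step 2: PC=1 exec 'MOV B, 5'. After: A=1 B=5 C=0 D=0 ZF=0 PC=2
Step 3: PC=2 exec 'SUB A, B'. After: A=-4 B=5 C=0 D=0 ZF=0 PC=3
Step 4: PC=3 exec 'JZ 5'. After: A=-4 B=5 C=0 D=0 ZF=0 PC=4
Step 5: PC=4 exec 'MUL C, 1'. After: A=-4 B=5 C=0 D=0 ZF=1 PC=5
Step 6: PC=5 exec 'ADD D, 4'. After: A=-4 B=5 C=0 D=4 ZF=0 PC=6
Step 7: PC=6 exec 'ADD A, 3'. After: A=-1 B=5 C=0 D=4 ZF=0 PC=7
Step 8: PC=7 exec 'ADD C, 3'. After: A=-1 B=5 C=3 D=4 ZF=0 PC=8
Step 9: PC=8 exec 'HALT'. After: A=-1 B=5 C=3 D=4 ZF=0 PC=8 HALTED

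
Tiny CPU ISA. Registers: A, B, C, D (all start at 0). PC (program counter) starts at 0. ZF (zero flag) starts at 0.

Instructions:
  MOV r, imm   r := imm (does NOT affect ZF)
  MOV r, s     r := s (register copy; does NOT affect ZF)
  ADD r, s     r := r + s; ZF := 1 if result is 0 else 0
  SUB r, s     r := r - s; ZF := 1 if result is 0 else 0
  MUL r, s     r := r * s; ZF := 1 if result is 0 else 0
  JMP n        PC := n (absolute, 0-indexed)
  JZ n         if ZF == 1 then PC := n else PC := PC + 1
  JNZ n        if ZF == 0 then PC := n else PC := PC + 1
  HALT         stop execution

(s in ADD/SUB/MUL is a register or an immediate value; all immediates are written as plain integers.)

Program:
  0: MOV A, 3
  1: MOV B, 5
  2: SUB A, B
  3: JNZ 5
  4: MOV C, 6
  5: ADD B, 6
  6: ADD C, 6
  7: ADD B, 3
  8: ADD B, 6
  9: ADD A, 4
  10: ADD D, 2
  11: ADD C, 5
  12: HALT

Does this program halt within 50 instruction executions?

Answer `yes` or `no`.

Answer: yes

Derivation:
Step 1: PC=0 exec 'MOV A, 3'. After: A=3 B=0 C=0 D=0 ZF=0 PC=1
Step 2: PC=1 exec 'MOV B, 5'. After: A=3 B=5 C=0 D=0 ZF=0 PC=2
Step 3: PC=2 exec 'SUB A, B'. After: A=-2 B=5 C=0 D=0 ZF=0 PC=3
Step 4: PC=3 exec 'JNZ 5'. After: A=-2 B=5 C=0 D=0 ZF=0 PC=5
Step 5: PC=5 exec 'ADD B, 6'. After: A=-2 B=11 C=0 D=0 ZF=0 PC=6
Step 6: PC=6 exec 'ADD C, 6'. After: A=-2 B=11 C=6 D=0 ZF=0 PC=7
Step 7: PC=7 exec 'ADD B, 3'. After: A=-2 B=14 C=6 D=0 ZF=0 PC=8
Step 8: PC=8 exec 'ADD B, 6'. After: A=-2 B=20 C=6 D=0 ZF=0 PC=9
Step 9: PC=9 exec 'ADD A, 4'. After: A=2 B=20 C=6 D=0 ZF=0 PC=10
Step 10: PC=10 exec 'ADD D, 2'. After: A=2 B=20 C=6 D=2 ZF=0 PC=11
Step 11: PC=11 exec 'ADD C, 5'. After: A=2 B=20 C=11 D=2 ZF=0 PC=12
Step 12: PC=12 exec 'HALT'. After: A=2 B=20 C=11 D=2 ZF=0 PC=12 HALTED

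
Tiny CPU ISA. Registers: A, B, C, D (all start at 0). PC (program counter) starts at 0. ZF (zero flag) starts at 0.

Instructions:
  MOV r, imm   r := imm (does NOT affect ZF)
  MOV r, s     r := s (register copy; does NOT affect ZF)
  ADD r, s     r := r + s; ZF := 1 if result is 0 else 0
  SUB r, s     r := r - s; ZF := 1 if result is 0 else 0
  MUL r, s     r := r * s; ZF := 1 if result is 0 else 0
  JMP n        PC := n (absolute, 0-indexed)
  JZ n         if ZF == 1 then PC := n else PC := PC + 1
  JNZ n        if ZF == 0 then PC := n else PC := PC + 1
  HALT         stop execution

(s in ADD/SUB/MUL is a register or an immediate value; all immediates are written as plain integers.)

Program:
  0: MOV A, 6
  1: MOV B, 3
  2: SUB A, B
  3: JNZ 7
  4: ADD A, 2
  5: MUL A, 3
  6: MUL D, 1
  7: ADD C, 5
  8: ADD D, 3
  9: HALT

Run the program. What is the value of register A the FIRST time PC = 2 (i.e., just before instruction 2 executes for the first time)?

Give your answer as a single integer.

Step 1: PC=0 exec 'MOV A, 6'. After: A=6 B=0 C=0 D=0 ZF=0 PC=1
Step 2: PC=1 exec 'MOV B, 3'. After: A=6 B=3 C=0 D=0 ZF=0 PC=2
First time PC=2: A=6

6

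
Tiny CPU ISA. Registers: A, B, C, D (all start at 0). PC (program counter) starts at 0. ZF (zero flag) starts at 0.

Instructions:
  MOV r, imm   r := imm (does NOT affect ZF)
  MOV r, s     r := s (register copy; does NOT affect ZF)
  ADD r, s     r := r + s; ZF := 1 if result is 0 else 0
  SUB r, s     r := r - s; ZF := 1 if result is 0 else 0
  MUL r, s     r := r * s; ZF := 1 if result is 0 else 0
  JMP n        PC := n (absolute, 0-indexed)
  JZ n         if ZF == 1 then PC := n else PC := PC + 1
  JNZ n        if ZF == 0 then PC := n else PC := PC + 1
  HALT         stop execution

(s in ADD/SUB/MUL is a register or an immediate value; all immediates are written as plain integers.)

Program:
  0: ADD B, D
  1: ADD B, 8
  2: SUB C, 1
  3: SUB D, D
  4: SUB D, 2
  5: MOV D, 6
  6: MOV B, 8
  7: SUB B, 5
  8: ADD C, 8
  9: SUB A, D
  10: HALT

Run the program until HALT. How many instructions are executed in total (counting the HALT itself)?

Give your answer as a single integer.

Step 1: PC=0 exec 'ADD B, D'. After: A=0 B=0 C=0 D=0 ZF=1 PC=1
Step 2: PC=1 exec 'ADD B, 8'. After: A=0 B=8 C=0 D=0 ZF=0 PC=2
Step 3: PC=2 exec 'SUB C, 1'. After: A=0 B=8 C=-1 D=0 ZF=0 PC=3
Step 4: PC=3 exec 'SUB D, D'. After: A=0 B=8 C=-1 D=0 ZF=1 PC=4
Step 5: PC=4 exec 'SUB D, 2'. After: A=0 B=8 C=-1 D=-2 ZF=0 PC=5
Step 6: PC=5 exec 'MOV D, 6'. After: A=0 B=8 C=-1 D=6 ZF=0 PC=6
Step 7: PC=6 exec 'MOV B, 8'. After: A=0 B=8 C=-1 D=6 ZF=0 PC=7
Step 8: PC=7 exec 'SUB B, 5'. After: A=0 B=3 C=-1 D=6 ZF=0 PC=8
Step 9: PC=8 exec 'ADD C, 8'. After: A=0 B=3 C=7 D=6 ZF=0 PC=9
Step 10: PC=9 exec 'SUB A, D'. After: A=-6 B=3 C=7 D=6 ZF=0 PC=10
Step 11: PC=10 exec 'HALT'. After: A=-6 B=3 C=7 D=6 ZF=0 PC=10 HALTED
Total instructions executed: 11

Answer: 11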